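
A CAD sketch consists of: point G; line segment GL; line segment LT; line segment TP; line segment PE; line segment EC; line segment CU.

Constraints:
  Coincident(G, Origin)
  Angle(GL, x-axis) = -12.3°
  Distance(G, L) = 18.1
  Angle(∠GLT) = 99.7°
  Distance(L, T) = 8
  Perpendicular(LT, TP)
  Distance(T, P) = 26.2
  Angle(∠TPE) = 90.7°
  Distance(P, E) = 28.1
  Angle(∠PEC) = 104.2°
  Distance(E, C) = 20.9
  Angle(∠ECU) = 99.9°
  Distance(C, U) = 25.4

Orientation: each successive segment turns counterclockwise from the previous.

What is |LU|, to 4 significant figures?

4.938

∠PEC = 104.2° gives EC at -36.90° from the x-axis; with |EC| = 20.9, C = (2.259, -25.10). ∠ECU = 99.9° gives CU at 43.20° from the x-axis; with |CU| = 25.4, U = (20.77, -7.708). Then |LU| = |U − L| = 4.938.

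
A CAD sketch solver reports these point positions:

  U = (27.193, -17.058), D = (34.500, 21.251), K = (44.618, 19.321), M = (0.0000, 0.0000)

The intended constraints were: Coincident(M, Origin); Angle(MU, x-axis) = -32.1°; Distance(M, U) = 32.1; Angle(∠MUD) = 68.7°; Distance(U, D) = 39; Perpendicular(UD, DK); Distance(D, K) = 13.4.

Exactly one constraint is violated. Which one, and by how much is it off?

Distance(D, K) = 13.4 — off by 3.10.

M = (0.00, 0.00) ✓; MU at -32.10° ✓; |MU| = 32.10 ✓; ∠MUD = 68.70° ✓; |UD| = 39.00 ✓; ∠(UD, DK) = 90.00° ✓; |DK| = 10.30 ✗.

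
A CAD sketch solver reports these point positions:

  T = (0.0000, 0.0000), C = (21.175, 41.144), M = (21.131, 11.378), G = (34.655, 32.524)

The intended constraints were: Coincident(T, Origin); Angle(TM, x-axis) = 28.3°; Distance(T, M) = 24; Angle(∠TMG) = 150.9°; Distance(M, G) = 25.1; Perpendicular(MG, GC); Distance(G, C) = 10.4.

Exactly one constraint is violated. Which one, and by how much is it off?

Distance(G, C) = 10.4 — off by 5.60.

T = (0.00, 0.00) ✓; TM at 28.30° ✓; |TM| = 24.00 ✓; ∠TMG = 150.9° ✓; |MG| = 25.10 ✓; ∠(MG, GC) = 90.00° ✓; |GC| = 16.00 ✗.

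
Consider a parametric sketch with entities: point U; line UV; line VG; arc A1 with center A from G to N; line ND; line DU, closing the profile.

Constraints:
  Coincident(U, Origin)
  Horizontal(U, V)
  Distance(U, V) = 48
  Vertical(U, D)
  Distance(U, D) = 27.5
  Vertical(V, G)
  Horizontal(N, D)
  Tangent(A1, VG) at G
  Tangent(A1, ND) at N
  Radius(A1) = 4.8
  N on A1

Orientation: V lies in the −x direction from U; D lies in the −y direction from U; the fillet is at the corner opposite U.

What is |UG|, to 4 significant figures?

53.10

U is at the origin; UV is horizontal with |UV| = 48.0 and V on the −x side, so V = (-48.00, 0.000). U and D share the same x with |UD| = 27.5 and D on the −y side, so D = (0.000, -27.50). The virtual corner opposite U is at (-48.00, -27.50). The tangent condition forces AG to be normal to VG and A1 meets ND tangentially, so AN is at right angles to ND, with radius 4.8, so the center A sits 4.8 in from both sides at A = (-43.20, -22.70). That places the tangent points at G = (-48.00, -22.70) on VG and N = (-43.20, -27.50) on ND. Then |UG| = |G − U| = 53.10.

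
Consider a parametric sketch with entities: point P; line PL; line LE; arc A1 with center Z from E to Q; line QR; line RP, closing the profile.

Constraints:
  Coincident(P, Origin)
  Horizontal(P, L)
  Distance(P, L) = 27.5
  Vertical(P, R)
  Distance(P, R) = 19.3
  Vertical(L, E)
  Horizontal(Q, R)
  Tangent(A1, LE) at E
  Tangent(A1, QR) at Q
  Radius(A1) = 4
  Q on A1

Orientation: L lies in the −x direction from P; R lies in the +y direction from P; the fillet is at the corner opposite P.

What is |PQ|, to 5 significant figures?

30.410

P is at the origin; PL is horizontal with |PL| = 27.5 and L on the −x side, so L = (-27.500, 0.0000). PR is vertical with |PR| = 19.3 and R on the +y side, so R = (0.0000, 19.300). The virtual corner opposite P is at (-27.500, 19.300). Since A1 is tangent to LE there, ZE ⟂ LE and since A1 is tangent to QR there, ZQ ⟂ QR, with radius 4.0, so the center Z sits 4.0 in from both sides at Z = (-23.500, 15.300). That places the tangent points at E = (-27.500, 15.300) on LE and Q = (-23.500, 19.300) on QR. Then |PQ| = |Q − P| = 30.410.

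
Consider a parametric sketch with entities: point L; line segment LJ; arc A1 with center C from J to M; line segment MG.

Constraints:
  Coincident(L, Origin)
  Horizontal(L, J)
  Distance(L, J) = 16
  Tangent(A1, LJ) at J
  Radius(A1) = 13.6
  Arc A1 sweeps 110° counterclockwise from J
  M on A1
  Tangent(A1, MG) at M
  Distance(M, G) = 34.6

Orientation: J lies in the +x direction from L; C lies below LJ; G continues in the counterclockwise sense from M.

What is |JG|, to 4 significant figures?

50.77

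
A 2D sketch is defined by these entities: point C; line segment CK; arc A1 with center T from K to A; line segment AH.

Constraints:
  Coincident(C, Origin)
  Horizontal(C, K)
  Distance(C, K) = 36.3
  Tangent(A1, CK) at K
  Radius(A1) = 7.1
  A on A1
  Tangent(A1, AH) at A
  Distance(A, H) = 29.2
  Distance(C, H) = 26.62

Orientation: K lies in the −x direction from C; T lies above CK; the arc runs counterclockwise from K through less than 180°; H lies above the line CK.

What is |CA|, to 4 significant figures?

31.12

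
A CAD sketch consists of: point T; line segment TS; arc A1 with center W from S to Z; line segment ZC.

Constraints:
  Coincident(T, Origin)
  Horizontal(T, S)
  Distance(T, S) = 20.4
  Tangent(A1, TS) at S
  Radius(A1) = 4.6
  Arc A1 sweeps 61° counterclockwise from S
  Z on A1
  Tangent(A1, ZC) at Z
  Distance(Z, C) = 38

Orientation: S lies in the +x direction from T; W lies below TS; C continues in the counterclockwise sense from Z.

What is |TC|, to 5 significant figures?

35.664

On A1, S sits at bearing 90° from W; a 61° counterclockwise sweep puts Z at bearing 151°, so Z = W + 4.6·(cos 151°, sin 151°) = (16.377, -2.3699). A1 meets ZC tangentially, so WZ is at right angles to ZC, so ZC runs along (−sin 151°, cos 151°); with |ZC| = 38.0, C = (-2.0460, -35.605). Then |TC| = |C − T| = 35.664.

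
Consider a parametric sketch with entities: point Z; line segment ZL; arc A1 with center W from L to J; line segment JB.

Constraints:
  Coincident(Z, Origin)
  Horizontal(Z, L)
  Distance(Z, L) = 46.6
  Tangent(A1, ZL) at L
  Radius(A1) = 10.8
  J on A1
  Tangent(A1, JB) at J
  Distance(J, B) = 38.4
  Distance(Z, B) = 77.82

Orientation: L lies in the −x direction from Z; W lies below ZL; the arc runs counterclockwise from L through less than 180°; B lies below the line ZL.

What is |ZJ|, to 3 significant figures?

58.1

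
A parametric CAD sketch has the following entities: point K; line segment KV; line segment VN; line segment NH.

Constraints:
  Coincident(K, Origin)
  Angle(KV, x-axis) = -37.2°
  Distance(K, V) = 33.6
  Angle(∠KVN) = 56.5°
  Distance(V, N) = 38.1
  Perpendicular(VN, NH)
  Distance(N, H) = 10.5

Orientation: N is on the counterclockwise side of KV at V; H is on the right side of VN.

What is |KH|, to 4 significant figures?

43.20

K is at the origin; KV runs at -37.2° with length 33.6, so V = 33.6·(cos -37.2°, sin -37.2°) = (26.76, -20.31). ∠KVN = 56.5°, so VN runs at -37.2° + (180° − 56.5°) = 86.30° from the x-axis; with |VN| = 38.1, N = V + 38.1·(cos 86.30°, sin 86.30°) = (29.22, 17.71). The perpendicularity gives NH at right angles to VN; with |NH| = 10.5 on the right of VN, H = N + 10.5·(0.9979, -0.06453) = (39.70, 17.03). Then |KH| = |H − K| = 43.20.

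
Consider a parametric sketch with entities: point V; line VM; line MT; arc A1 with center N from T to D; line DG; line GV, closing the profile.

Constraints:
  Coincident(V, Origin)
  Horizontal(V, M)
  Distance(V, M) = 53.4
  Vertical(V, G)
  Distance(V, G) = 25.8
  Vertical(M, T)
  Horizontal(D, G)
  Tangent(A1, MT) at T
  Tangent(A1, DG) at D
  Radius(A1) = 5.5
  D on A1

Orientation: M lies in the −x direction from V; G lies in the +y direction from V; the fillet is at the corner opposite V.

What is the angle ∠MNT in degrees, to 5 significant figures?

74.840°

V is at the origin; V and M share the same y with |VM| = 53.4 and M on the −x side, so M = (-53.400, 0.0000). V and G share the same x with |VG| = 25.8 and G on the +y side, so G = (0.0000, 25.800). The virtual corner opposite V is at (-53.400, 25.800). Since A1 is tangent to MT there, NT ⟂ MT and tangency of A1 to DG means the radius ND is perpendicular to DG, with radius 5.5, so the center N sits 5.5 in from both sides at N = (-47.900, 20.300). That places the tangent points at T = (-53.400, 20.300) on MT and D = (-47.900, 25.800) on DG. Then cos ∠MNT = NM·NT / (|NM||NT|), giving 74.840°.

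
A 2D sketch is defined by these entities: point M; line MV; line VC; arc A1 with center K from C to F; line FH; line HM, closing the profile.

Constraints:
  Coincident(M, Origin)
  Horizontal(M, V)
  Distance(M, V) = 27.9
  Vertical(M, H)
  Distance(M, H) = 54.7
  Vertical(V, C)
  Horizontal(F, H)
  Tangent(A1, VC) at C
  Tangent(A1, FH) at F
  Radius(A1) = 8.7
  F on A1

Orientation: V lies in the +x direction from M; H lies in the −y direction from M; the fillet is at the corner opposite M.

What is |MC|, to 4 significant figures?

53.80

M is at the origin; MV is horizontal with |MV| = 27.9 and V on the +x side, so V = (27.90, 0.000). MH is vertical with |MH| = 54.7 and H on the −y side, so H = (0.000, -54.70). The virtual corner opposite M is at (27.90, -54.70). Since A1 is tangent to VC there, KC ⟂ VC and tangency of A1 to FH means the radius KF is perpendicular to FH, with radius 8.7, so the center K sits 8.7 in from both sides at K = (19.20, -46.00). That places the tangent points at C = (27.90, -46.00) on VC and F = (19.20, -54.70) on FH. Then |MC| = |C − M| = 53.80.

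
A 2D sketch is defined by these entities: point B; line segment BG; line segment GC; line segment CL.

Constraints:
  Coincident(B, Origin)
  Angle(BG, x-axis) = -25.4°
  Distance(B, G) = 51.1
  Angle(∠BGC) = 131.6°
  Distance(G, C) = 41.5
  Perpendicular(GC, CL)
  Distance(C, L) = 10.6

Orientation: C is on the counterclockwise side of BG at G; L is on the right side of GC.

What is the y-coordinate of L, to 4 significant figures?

-15.46

∠BGC = 131.6°, so GC runs at -25.4° + (180° − 131.6°) = 23.00° from the x-axis; with |GC| = 41.5, C = G + 41.5·(cos 23.00°, sin 23.00°) = (84.36, -5.703). The perpendicularity gives CL at right angles to GC; with |CL| = 10.6 on the right of GC, L = C + 10.6·(0.3907, -0.9205) = (88.50, -15.46). So L.y = -15.46.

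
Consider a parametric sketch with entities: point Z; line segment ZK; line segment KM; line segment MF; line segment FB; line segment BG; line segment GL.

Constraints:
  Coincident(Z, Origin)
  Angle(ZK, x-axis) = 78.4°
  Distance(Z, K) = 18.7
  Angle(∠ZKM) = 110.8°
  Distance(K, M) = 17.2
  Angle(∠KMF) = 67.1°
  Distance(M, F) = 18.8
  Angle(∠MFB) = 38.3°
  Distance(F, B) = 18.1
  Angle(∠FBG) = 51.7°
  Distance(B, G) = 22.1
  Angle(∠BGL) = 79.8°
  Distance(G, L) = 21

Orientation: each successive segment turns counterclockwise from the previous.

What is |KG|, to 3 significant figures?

26.8

Z is at the origin; ZK runs at 78.4° with length 18.7, so K = (3.76, 18.3). ∠ZKM = 110.8° gives KM at 148° from the x-axis; with |KM| = 17.2, M = (-10.8, 27.5). ∠KMF = 67.1° gives MF at -99.5° from the x-axis; with |MF| = 18.8, F = (-13.9, 8.99). ∠MFB = 38.3° gives FB at 42.2° from the x-axis; with |FB| = 18.1, B = (-0.457, 21.2). ∠FBG = 51.7° gives BG at 170° from the x-axis; with |BG| = 22.1, G = (-22.3, 24.8). Then |KG| = |G − K| = 26.8.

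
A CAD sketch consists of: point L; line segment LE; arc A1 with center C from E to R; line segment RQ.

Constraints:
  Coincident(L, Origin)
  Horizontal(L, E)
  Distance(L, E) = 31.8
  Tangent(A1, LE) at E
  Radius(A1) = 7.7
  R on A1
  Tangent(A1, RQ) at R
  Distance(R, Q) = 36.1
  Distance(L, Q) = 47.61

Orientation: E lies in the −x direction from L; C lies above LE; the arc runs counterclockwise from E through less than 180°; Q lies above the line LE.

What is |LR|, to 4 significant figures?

25.12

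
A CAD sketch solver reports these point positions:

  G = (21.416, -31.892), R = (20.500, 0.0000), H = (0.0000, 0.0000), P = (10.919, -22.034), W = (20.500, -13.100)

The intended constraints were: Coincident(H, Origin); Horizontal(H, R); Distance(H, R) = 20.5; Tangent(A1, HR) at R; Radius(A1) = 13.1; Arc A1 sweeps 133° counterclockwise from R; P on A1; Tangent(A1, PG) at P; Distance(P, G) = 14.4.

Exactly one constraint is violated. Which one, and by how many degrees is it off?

Tangent(A1, PG) at P — off by 3.80°.

H = (0.00, 0.00) ✓; H.y = 0.00, R.y = 0.00 ✓; |HR| = 20.50 ✓; ∠(WR, RH) = 90.00° ✓; |WR| = 13.10 ✓; bearing(W→P) − bearing(W→R) = 133.0° ✓; |WP| = 13.10 ✓; ∠(WP, PG) = 86.20° ✗; |PG| = 14.40 ✓.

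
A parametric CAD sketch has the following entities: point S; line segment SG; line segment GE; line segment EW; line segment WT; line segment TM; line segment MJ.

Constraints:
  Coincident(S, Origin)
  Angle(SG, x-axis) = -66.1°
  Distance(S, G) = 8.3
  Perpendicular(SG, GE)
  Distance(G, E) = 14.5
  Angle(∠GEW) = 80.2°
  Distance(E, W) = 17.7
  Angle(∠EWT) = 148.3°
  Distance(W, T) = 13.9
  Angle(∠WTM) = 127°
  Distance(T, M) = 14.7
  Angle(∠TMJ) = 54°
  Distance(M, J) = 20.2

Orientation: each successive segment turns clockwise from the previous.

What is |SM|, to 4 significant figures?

22.17

S is at the origin; SG runs at -66.1° with length 8.3, so G = (3.363, -7.588). SG ⟂ GE, so GE runs at -156.1°; with |GE| = 14.5, E = (-9.894, -13.46). ∠GEW = 80.2° gives EW at 104.1° from the x-axis; with |EW| = 17.7, W = (-14.21, 3.704). ∠EWT = 148.3° gives WT at 72.40° from the x-axis; with |WT| = 13.9, T = (-10.00, 16.95). ∠WTM = 127.0° gives TM at 19.40° from the x-axis; with |TM| = 14.7, M = (3.862, 21.84). Then |SM| = |M − S| = 22.17.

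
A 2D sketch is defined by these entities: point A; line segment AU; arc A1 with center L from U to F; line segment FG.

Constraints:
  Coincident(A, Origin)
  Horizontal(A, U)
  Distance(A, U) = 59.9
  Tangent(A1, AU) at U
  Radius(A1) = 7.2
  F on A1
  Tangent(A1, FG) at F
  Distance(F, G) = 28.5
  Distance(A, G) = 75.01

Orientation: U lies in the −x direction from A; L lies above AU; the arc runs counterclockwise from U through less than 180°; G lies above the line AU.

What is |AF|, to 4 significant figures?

54.41

A is at the origin; A and U share the same y with |AU| = 59.9 and U on the −x side, so U = (-59.90, 0.000). Since A1 is tangent to AU there, LU ⟂ AU, so L = U + (0, 7.2) = (-59.90, 7.200). Since LF ⟂ FG (tangency), |LG| = √(7.2² + 28.5²) = 29.40 regardless of where F sits on A1. So G lies on both circle(A, 75.01) and circle(L, 29.40); the above-AU intersection is G = (-65.81, 36.00). F is the foot of the tangent from G: F = (-53.42, 10.33).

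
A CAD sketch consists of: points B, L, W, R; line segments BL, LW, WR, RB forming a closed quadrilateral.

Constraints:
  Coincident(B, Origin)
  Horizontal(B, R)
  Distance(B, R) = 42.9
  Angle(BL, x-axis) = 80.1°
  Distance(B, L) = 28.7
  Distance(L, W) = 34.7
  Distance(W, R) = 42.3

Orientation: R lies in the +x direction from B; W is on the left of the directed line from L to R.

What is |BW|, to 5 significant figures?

55.781

B is at the origin; B and R share the same y with |BR| = 42.9 and R in +x, so R = (42.9, 0). BL runs at 80.1° with |BL| = 28.7, so L = (4.9344, 28.273). W is determined by |LW| = 34.7 and |WR| = 42.3 together: it lies at the intersection of circle(L, 34.7) and circle(R, 42.3). With |LR| = 47.336, the foot of the radical line on LR is 17.487 from L and the perpendicular offset is √(34.7² − 17.487²) = 29.972. Taking the left-of-LR solution: W = (36.861, 41.867).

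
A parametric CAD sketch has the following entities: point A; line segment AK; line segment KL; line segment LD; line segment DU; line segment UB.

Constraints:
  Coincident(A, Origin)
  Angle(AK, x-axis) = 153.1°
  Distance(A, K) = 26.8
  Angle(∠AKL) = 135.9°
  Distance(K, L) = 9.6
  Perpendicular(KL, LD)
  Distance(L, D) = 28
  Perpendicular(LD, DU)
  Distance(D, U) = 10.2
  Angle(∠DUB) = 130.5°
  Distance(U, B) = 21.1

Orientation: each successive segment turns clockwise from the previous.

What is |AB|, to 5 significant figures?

8.3217

The perpendicularity gives DU at right angles to LD, so DU runs at -71.000°; with |DU| = 10.2, U = (2.7697, 20.674). ∠DUB = 130.5° gives UB at -120.50° from the x-axis; with |UB| = 21.1, B = (-7.9394, 2.4935). Then |AB| = |B − A| = 8.3217.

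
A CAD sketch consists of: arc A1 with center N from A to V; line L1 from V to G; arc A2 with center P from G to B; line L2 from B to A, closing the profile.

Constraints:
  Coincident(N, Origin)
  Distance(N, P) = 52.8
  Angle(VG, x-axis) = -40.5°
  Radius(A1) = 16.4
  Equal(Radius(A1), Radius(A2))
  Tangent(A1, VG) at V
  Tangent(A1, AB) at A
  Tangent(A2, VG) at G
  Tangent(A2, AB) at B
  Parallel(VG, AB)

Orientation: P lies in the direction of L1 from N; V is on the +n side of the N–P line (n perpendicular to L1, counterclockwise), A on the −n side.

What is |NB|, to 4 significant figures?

55.29

Tangency of A1 to both parallel lines with radius 16.4 puts V and A at N ± 16.4·n: V = (10.65, 12.47), A = (-10.65, -12.47). Equal radii place G and B the same way about P: G = P + 16.4·n = (50.80, -21.82), B = P − 16.4·n = (29.50, -46.76). Then |NB| = |B − N| = 55.29.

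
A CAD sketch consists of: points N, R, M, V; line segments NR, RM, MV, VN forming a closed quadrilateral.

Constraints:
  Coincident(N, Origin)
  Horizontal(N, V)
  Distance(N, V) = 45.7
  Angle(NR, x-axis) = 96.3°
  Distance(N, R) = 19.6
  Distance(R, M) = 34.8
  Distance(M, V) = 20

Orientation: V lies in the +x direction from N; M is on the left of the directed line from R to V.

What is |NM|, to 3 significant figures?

35.6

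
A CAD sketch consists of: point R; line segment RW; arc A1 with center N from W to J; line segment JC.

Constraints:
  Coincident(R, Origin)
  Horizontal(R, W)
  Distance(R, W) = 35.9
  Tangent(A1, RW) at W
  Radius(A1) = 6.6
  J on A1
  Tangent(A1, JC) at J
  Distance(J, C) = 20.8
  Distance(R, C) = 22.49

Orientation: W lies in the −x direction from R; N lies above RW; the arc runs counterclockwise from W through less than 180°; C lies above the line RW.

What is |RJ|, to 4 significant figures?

31.50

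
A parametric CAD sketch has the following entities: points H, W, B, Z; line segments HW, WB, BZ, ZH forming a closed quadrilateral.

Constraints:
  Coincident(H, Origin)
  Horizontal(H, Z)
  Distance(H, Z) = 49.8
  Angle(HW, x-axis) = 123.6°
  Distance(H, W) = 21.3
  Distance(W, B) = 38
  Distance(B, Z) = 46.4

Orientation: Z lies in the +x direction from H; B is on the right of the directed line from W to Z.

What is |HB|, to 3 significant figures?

16.9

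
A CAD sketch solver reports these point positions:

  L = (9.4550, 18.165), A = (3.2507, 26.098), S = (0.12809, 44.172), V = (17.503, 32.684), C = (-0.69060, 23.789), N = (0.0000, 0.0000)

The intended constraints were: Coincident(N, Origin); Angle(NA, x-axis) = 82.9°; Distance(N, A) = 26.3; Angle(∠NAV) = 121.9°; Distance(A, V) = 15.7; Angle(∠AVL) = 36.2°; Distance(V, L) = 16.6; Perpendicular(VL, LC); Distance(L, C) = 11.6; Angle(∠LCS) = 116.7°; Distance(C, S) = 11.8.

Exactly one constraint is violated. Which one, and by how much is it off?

Distance(C, S) = 11.8 — off by 8.60.

N = (0.00, 0.00) ✓; NA at 82.90° ✓; |NA| = 26.30 ✓; ∠NAV = 121.9° ✓; |AV| = 15.70 ✓; ∠AVL = 36.20° ✓; |VL| = 16.60 ✓; ∠(VL, LC) = 90.00° ✓; |LC| = 11.60 ✓; ∠LCS = 116.7° ✓; |CS| = 20.40 ✗.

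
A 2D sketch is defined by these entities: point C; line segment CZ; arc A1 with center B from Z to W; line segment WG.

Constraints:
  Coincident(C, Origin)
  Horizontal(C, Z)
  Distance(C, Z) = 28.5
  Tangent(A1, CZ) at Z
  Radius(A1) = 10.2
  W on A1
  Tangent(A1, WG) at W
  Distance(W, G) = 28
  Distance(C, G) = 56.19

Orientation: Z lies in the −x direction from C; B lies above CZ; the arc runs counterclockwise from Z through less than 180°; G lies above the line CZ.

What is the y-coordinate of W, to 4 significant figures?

17.89

Checks: |BW| = 10.20 ✓; ∠(BW, WG) = 90.00° ✓; |WG| = 28.00 ✓; |CG| = 56.19 ✓.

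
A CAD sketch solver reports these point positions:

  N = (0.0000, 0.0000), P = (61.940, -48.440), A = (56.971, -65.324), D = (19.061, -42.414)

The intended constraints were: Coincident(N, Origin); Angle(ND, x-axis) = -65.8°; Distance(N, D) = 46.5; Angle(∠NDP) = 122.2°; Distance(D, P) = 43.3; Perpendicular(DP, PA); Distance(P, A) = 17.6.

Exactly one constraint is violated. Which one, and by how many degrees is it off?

Perpendicular(DP, PA) — off by 8.40°.

N = (0.00, 0.00) ✓; ND at -65.80° ✓; |ND| = 46.50 ✓; ∠NDP = 122.2° ✓; |DP| = 43.30 ✓; ∠(DP, PA) = 98.40° ✗; |PA| = 17.60 ✓.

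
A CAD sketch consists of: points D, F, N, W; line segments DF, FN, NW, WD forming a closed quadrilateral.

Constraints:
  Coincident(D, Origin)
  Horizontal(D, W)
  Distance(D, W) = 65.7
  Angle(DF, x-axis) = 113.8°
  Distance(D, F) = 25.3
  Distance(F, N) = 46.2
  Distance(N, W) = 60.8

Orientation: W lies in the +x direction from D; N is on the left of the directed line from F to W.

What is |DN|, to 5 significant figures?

56.042

Checks: |FN| = 46.20 ✓; |NW| = 60.80 ✓.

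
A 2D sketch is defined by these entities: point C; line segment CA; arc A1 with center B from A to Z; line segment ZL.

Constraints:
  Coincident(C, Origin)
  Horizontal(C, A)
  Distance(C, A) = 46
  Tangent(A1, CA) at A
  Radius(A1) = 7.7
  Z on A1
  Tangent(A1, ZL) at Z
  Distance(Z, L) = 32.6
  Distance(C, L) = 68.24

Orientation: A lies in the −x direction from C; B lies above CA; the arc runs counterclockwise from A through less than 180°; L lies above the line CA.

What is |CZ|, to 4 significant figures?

40.95

Checks: |BZ| = 7.700 ✓; ∠(BZ, ZL) = 90.00° ✓; |ZL| = 32.60 ✓; |CL| = 68.24 ✓.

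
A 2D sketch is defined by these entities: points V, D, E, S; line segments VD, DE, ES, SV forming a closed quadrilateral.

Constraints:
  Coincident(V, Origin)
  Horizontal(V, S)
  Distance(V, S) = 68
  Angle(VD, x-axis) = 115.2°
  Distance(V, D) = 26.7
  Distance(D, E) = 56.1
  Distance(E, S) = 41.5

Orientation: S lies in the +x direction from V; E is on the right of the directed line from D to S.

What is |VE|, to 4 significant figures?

32.63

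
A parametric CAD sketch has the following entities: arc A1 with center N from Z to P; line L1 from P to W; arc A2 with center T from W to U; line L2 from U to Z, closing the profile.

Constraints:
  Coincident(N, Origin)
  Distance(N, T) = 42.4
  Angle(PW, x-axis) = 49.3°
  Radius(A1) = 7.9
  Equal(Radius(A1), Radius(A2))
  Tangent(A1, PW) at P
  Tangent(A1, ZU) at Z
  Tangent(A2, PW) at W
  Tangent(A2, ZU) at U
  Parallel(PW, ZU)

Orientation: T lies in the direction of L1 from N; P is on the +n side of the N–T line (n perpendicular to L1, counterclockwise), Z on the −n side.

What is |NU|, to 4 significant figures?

43.13

The slot axis is L1's direction at 49.3°, so u = (cos 49.3°, sin 49.3°) = (0.6521, 0.7581) and n = (−sin 49.3°, cos 49.3°) = (-0.7581, 0.6521). N is at the origin and T lies 42.4 along u from N, so T = 42.4·u = (27.65, 32.14). Tangency of A1 to both parallel lines with radius 7.9 puts P and Z at N ± 7.9·n: P = (-5.989, 5.152), Z = (5.989, -5.152). Equal radii place W and U the same way about T: W = T + 7.9·n = (21.66, 37.30), U = T − 7.9·n = (33.64, 26.99). Then |NU| = |U − N| = 43.13.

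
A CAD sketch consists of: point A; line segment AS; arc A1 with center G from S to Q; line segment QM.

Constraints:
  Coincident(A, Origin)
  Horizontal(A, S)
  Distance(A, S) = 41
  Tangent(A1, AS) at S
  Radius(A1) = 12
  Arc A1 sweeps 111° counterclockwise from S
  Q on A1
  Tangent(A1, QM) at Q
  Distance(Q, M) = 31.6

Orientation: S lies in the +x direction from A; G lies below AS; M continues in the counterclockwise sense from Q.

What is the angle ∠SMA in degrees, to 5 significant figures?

41.766°

A is at the origin; AS is horizontal with |AS| = 41.0 and S on the +x side, so S = (41.000, 0.0000). The tangent condition forces GS to be normal to AS, so G = S + (0, -12) = (41.000, -12.000). On A1, S sits at bearing 90° from G; a 111° counterclockwise sweep puts Q at bearing 201°, so Q = G + 12.0·(cos 201°, sin 201°) = (29.797, -16.300). Tangency of A1 to QM means the radius GQ is perpendicular to QM, so QM runs along (−sin 201°, cos 201°); with |QM| = 31.6, M = (41.121, -45.802). Then cos ∠SMA = MS·MA / (|MS||MA|), giving 41.766°.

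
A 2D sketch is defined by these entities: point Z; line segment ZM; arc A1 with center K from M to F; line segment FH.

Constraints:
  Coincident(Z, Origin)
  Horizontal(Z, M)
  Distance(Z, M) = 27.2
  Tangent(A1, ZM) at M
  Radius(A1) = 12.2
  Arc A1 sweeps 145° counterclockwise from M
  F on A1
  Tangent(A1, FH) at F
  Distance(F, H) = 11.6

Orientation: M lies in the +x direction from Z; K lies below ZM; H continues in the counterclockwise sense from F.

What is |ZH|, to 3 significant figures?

41.4

Z is at the origin; Z and M share the same y with |ZM| = 27.2 and M on the +x side, so M = (27.2, 0.00). A1 meets ZM tangentially, so KM is at right angles to ZM, so K = M + (0, -12.2) = (27.2, -12.2). On A1, M sits at bearing 90° from K; a 145° counterclockwise sweep puts F at bearing 235°, so F = K + 12.2·(cos 235°, sin 235°) = (20.2, -22.2). The tangent condition forces KF to be normal to FH, so FH runs along (−sin 235°, cos 235°); with |FH| = 11.6, H = (29.7, -28.8). Then |ZH| = |H − Z| = 41.4.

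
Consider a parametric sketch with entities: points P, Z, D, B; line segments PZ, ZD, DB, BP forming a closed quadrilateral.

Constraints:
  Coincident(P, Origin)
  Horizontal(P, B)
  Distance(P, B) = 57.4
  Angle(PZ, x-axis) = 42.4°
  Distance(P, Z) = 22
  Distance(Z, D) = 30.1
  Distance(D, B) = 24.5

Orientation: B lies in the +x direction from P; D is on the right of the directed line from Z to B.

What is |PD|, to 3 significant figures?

35.8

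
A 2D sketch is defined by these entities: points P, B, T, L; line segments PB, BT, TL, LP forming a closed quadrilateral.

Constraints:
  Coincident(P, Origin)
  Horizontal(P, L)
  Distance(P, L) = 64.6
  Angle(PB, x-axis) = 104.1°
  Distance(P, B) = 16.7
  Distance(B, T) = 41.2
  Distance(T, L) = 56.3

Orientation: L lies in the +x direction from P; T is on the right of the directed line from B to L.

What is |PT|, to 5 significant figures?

24.899

P is at the origin; P and L share the same y with |PL| = 64.6 and L in +x, so L = (64.6, 0). PB runs at 104.1° with |PB| = 16.7, so B = (-4.0684, 16.197). T is determined by |BT| = 41.2 and |TL| = 56.3 together: it lies at the intersection of circle(B, 41.2) and circle(L, 56.3). With |BL| = 70.553, the foot of the radical line on BL is 24.843 from B and the perpendicular offset is √(41.2² − 24.843²) = 32.868. Taking the right-of-BL solution: T = (12.565, -21.496).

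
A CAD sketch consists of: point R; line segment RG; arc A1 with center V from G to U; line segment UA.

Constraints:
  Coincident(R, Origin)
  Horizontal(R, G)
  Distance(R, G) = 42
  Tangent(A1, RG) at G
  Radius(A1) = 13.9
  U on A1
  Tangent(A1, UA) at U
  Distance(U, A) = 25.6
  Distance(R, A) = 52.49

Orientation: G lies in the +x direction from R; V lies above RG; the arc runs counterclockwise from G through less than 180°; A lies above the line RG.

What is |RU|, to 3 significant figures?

56.7

Checks: ∠(VG, GR) = 90.00° ✓; |VG| = 13.90 ✓; |VU| = 13.90 ✓; ∠(VU, UA) = 90.00° ✓; |UA| = 25.60 ✓; |RA| = 52.49 ✓.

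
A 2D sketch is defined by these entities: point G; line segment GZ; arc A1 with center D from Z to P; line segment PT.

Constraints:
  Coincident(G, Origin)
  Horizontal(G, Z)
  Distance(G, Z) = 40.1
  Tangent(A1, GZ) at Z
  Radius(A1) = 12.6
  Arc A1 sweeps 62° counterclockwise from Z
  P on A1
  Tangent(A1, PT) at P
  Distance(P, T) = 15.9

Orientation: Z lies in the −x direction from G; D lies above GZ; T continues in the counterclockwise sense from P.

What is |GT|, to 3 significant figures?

29.9

G is at the origin; G and Z share the same y with |GZ| = 40.1 and Z on the −x side, so Z = (-40.1, 0.00). A1 meets GZ tangentially, so DZ is at right angles to GZ, so D = Z + (0, 12.6) = (-40.1, 12.6). On A1, Z sits at bearing -90° from D; a 62° counterclockwise sweep puts P at bearing -28°, so P = D + 12.6·(cos -28°, sin -28°) = (-29.0, 6.68). A1 meets PT tangentially, so DP is at right angles to PT, so PT runs along (−sin -28°, cos -28°); with |PT| = 15.9, T = (-21.5, 20.7). Then |GT| = |T − G| = 29.9.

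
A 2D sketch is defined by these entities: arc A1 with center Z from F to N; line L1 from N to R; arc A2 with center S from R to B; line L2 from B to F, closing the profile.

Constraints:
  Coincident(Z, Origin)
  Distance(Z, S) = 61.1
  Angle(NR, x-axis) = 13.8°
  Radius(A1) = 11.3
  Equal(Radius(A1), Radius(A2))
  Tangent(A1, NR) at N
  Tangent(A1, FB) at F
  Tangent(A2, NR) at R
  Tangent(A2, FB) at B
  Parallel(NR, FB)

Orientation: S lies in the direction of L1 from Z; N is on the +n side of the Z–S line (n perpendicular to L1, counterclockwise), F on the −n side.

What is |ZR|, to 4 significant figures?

62.14

The slot axis is L1's direction at 13.8°, so u = (cos 13.8°, sin 13.8°) = (0.9711, 0.2385) and n = (−sin 13.8°, cos 13.8°) = (-0.2385, 0.9711). Z is at the origin and S lies 61.1 along u from Z, so S = 61.1·u = (59.34, 14.57). Tangency of A1 to both parallel lines with radius 11.3 puts N and F at Z ± 11.3·n: N = (-2.695, 10.97), F = (2.695, -10.97). Equal radii place R and B the same way about S: R = S + 11.3·n = (56.64, 25.55), B = S − 11.3·n = (62.03, 3.601). Then |ZR| = |R − Z| = 62.14.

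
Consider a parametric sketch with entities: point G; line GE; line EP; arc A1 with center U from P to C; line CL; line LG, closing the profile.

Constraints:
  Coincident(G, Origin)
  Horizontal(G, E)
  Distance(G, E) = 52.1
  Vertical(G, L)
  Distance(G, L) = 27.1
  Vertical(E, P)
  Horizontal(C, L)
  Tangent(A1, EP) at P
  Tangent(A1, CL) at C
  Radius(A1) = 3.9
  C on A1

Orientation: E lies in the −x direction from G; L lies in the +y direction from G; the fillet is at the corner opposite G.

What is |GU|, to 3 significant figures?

53.5

G is at the origin; G and E share the same y with |GE| = 52.1 and E on the −x side, so E = (-52.1, 0.00). GL is vertical with |GL| = 27.1 and L on the +y side, so L = (0.00, 27.1). The virtual corner opposite G is at (-52.1, 27.1). Tangency of A1 to EP means the radius UP is perpendicular to EP and since A1 is tangent to CL there, UC ⟂ CL, with radius 3.9, so the center U sits 3.9 in from both sides at U = (-48.2, 23.2). Then |GU| = |U − G| = 53.5.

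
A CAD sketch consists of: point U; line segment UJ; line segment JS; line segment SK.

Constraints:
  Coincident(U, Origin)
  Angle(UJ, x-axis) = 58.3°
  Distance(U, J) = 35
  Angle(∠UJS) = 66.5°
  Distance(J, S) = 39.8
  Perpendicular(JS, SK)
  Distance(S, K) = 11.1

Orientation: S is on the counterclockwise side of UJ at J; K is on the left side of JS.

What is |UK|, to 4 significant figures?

33.30

U is at the origin; UJ runs at 58.3° with length 35.0, so J = 35.0·(cos 58.3°, sin 58.3°) = (18.39, 29.78). ∠UJS = 66.5°, so JS runs at 58.3° + (180° − 66.5°) = 171.8° from the x-axis; with |JS| = 39.8, S = J + 39.8·(cos 171.8°, sin 171.8°) = (-21.00, 35.46). JS is perpendicular to SK; with |SK| = 11.1 on the left of JS, K = S + 11.1·(-0.1426, -0.9898) = (-22.58, 24.47). Then |UK| = |K − U| = 33.30.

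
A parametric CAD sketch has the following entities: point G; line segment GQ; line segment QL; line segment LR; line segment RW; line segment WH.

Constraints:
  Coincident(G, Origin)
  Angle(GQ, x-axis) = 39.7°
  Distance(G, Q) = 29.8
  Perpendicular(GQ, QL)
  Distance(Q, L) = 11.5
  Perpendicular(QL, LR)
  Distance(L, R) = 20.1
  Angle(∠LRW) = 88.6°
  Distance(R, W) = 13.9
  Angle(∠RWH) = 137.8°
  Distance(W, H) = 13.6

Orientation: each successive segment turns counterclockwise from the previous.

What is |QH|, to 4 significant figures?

16.05

∠LRW = 88.6° gives RW at -48.90° from the x-axis; with |RW| = 13.9, W = (9.255, 4.570). ∠RWH = 137.8° gives WH at -6.700° from the x-axis; with |WH| = 13.6, H = (22.76, 2.983). Then |QH| = |H − Q| = 16.05.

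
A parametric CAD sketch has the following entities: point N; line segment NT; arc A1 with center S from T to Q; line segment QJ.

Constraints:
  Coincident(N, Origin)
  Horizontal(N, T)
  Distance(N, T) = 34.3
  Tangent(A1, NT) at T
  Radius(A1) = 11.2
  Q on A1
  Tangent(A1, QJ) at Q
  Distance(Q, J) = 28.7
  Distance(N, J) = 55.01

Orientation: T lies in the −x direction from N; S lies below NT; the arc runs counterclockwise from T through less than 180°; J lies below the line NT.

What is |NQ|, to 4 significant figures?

47.28

Checks: |SQ| = 11.20 ✓; ∠(SQ, QJ) = 90.00° ✓; |QJ| = 28.70 ✓; |NJ| = 55.01 ✓.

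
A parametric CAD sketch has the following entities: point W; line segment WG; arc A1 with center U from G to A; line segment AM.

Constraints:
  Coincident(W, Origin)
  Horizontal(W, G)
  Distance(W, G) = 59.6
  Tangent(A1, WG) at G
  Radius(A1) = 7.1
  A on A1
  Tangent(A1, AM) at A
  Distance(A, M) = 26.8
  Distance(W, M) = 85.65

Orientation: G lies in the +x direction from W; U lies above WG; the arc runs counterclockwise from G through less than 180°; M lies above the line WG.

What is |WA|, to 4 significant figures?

64.98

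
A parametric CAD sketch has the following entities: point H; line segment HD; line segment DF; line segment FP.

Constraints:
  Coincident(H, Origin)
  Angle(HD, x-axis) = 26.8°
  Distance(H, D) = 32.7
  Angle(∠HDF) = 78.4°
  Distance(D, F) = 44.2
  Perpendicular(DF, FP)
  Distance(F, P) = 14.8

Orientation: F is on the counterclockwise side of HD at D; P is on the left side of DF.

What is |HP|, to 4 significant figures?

41.38

H is at the origin; HD runs at 26.8° with length 32.7, so D = 32.7·(cos 26.8°, sin 26.8°) = (29.19, 14.74). ∠HDF = 78.4°, so DF runs at 26.8° + (180° − 78.4°) = 128.4° from the x-axis; with |DF| = 44.2, F = D + 44.2·(cos 128.4°, sin 128.4°) = (1.733, 49.38). The perpendicularity gives FP at right angles to DF; with |FP| = 14.8 on the left of DF, P = F + 14.8·(-0.7837, -0.6211) = (-9.866, 40.19). Then |HP| = |P − H| = 41.38.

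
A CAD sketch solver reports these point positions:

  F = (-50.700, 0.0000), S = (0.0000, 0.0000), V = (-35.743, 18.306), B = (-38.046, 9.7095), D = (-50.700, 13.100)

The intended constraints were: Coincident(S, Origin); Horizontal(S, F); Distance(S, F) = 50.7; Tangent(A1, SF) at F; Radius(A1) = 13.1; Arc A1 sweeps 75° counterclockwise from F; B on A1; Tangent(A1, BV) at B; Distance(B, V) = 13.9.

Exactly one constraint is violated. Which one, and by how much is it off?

Distance(B, V) = 13.9 — off by 5.00.

S = (0.00, 0.00) ✓; S.y = 0.00, F.y = 0.00 ✓; |SF| = 50.70 ✓; ∠(DF, FS) = 90.00° ✓; |DF| = 13.10 ✓; bearing(D→B) − bearing(D→F) = 75.00° ✓; |DB| = 13.10 ✓; ∠(DB, BV) = 90.00° ✓; |BV| = 8.900 ✗.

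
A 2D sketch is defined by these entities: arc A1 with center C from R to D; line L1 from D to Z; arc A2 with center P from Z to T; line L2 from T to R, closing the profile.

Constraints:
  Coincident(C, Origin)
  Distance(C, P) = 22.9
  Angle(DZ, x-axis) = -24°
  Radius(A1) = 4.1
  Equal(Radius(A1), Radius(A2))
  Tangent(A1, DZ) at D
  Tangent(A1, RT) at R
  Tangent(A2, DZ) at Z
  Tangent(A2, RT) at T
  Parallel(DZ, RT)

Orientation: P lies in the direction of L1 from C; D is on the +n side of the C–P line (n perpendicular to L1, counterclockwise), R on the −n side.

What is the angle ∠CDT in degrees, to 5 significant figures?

70.299°

Tangency of A1 to both parallel lines with radius 4.1 puts D and R at C ± 4.1·n: D = (1.6676, 3.7455), R = (-1.6676, -3.7455). Equal radii place Z and T the same way about P: Z = P + 4.1·n = (22.588, -5.5687), T = P − 4.1·n = (19.253, -13.060). Then cos ∠CDT = DC·DT / (|DC||DT|), giving 70.299°.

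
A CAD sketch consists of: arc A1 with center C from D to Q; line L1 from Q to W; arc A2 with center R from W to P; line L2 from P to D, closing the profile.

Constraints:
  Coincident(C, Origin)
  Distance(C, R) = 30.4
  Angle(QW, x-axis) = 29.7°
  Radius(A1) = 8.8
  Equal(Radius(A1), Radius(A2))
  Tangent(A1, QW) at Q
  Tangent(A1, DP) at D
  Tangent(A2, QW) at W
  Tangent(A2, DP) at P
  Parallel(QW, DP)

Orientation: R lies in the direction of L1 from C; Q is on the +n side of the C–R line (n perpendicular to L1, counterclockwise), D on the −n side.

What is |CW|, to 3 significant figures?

31.6

The slot axis is L1's direction at 29.7°, so u = (cos 29.7°, sin 29.7°) = (0.869, 0.495) and n = (−sin 29.7°, cos 29.7°) = (-0.495, 0.869). C is at the origin and R lies 30.4 along u from C, so R = 30.4·u = (26.4, 15.1). Tangency of A1 to both parallel lines with radius 8.8 puts Q and D at C ± 8.8·n: Q = (-4.36, 7.64), D = (4.36, -7.64). Equal radii place W and P the same way about R: W = R + 8.8·n = (22.0, 22.7), P = R − 8.8·n = (30.8, 7.42). Then |CW| = |W − C| = 31.6.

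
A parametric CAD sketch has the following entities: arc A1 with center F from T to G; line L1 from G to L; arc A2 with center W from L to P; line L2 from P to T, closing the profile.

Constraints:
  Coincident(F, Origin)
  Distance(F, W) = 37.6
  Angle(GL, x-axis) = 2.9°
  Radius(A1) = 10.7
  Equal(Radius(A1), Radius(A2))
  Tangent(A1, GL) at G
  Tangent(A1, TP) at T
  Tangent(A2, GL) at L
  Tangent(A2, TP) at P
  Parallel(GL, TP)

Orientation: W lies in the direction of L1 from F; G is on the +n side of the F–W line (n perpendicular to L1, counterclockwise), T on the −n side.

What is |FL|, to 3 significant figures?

39.1

The slot axis is L1's direction at 2.9°, so u = (cos 2.9°, sin 2.9°) = (0.999, 0.0506) and n = (−sin 2.9°, cos 2.9°) = (-0.0506, 0.999). F is at the origin and W lies 37.6 along u from F, so W = 37.6·u = (37.6, 1.90). Tangency of A1 to both parallel lines with radius 10.7 puts G and T at F ± 10.7·n: G = (-0.541, 10.7), T = (0.541, -10.7). Equal radii place L and P the same way about W: L = W + 10.7·n = (37.0, 12.6), P = W − 10.7·n = (38.1, -8.78). Then |FL| = |L − F| = 39.1.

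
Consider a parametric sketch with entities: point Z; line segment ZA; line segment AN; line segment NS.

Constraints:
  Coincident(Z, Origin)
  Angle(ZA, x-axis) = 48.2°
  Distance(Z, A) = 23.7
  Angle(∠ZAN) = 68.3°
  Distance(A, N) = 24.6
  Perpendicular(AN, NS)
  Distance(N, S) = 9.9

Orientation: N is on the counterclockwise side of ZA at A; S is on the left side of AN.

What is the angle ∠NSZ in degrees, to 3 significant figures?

127°

Z is at the origin; ZA runs at 48.2° with length 23.7, so A = 23.7·(cos 48.2°, sin 48.2°) = (15.8, 17.7). ∠ZAN = 68.3°, so AN runs at 48.2° + (180° − 68.3°) = 160° from the x-axis; with |AN| = 24.6, N = A + 24.6·(cos 160°, sin 160°) = (-7.30, 26.1). AN ⟂ NS; with |NS| = 9.9 on the left of AN, S = N + 9.9·(-0.344, -0.939) = (-10.7, 16.8). Then cos ∠NSZ = SN·SZ / (|SN||SZ|), giving 127°.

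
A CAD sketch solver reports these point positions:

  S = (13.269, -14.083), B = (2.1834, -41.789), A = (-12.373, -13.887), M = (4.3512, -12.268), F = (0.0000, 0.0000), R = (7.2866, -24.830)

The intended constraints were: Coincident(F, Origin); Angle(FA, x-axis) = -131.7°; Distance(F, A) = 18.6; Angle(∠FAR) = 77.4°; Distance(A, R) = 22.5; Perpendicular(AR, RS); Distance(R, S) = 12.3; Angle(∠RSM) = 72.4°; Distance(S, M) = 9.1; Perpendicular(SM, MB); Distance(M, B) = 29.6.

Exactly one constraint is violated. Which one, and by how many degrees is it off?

Perpendicular(SM, MB) — off by 7.30°.

F = (0.00, 0.00) ✓; FA at -131.7° ✓; |FA| = 18.60 ✓; ∠FAR = 77.40° ✓; |AR| = 22.50 ✓; ∠(AR, RS) = 90.00° ✓; |RS| = 12.30 ✓; ∠RSM = 72.40° ✓; |SM| = 9.101 ✓; ∠(SM, MB) = 97.30° ✗; |MB| = 29.60 ✓.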